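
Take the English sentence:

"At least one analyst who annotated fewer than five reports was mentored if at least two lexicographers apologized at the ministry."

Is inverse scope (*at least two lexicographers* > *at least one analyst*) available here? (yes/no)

No

The target quantifier *at least two lexicographers* is part of the adjunct clause *if at least two lexicographers apologized at the ministry*.
Adjunct clauses are scope islands: a quantifier inside an adjunct cannot raise into the matrix clause.
So the wide-scope reading for *at least two lexicographers* is blocked.
(Only the surface reading survives: one fixed analyst with respect to all the relevant lexicographers.)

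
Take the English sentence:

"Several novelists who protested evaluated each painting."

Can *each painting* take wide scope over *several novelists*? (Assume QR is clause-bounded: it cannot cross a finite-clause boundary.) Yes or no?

Yes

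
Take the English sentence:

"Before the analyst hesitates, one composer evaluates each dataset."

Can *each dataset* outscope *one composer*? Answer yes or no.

Neither queried DP is inside the adjunct, so the adjunct-island constraint does not apply.
Clause-internal QR can adjoin the lower DP above the subject, yielding the inverse reading.

Yes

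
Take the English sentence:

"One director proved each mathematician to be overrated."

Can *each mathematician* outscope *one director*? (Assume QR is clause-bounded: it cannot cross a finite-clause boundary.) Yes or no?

The ECM infinitive is scope-transparent — *each mathematician* is free to raise above *one director*.
With no island boundary between them, the object can take inverse scope over the subject via ordinary QR within the clause.

Yes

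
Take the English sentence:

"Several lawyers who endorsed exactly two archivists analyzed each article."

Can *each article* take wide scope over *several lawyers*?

The RC *who endorsed exactly two archivists* is an island, but *each article* is not inside it — it is the matrix object, a clausemate of *several lawyers*.
No island intervenes, so both surface and inverse scope are derivable.
So *each article* > *several lawyers* is among the available readings.

Yes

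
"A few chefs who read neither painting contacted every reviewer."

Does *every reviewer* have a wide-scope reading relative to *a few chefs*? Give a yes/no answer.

The RC *who read neither painting* is an island, but *every reviewer* is not inside it — it is the matrix object, a clausemate of *a few chefs*.
With no island boundary between them, the object can take inverse scope over the subject via ordinary QR within the clause.

Yes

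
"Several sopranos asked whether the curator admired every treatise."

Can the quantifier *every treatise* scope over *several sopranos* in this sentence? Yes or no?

The target quantifier *every treatise* is part of the embedded question *whether the curator admired every treatise*.
The wh-island constraint blocks QR out of an embedded interrogative.
*every treatise* is confined to the island and cannot take scope over *several sopranos*.

No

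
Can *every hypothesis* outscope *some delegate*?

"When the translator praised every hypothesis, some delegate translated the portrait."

Structurally, *every hypothesis* is inside the adjunct clause *when the translator praised every hypothesis*.
Adverbial clauses are not L-marked, so they are barriers for QR — the quantifier cannot escape the adjunct.
So the wide-scope reading for *every hypothesis* is blocked.

No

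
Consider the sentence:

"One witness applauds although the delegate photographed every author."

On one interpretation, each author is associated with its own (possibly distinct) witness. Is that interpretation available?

The described interpretation is the *every author* > *one witness* scoping.
Structurally, *every author* is inside the adjunct clause *although the delegate photographed every author*.
Since the clause is an adjunct (not a complement), the Adjunct Condition blocks QR across its edge.
There is no licit LF on which *every author* c-commands *one witness*.

No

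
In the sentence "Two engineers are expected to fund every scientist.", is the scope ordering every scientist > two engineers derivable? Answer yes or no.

Yes

Infinitival complements of raising predicates do not block QR; *every scientist* and *two engineers* are effectively clausemates.
Since no island is crossed, the inverse ordering is licensed alongside surface scope.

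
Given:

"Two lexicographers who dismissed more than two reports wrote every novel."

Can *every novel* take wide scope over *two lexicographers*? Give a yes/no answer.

The RC *who dismissed more than two reports* is an island, but *every novel* is not inside it — it is the matrix object, a clausemate of *two lexicographers*.
With no island boundary between them, the object can take inverse scope over the subject via ordinary QR within the clause.
So *every novel* > *two lexicographers* is among the available readings.

Yes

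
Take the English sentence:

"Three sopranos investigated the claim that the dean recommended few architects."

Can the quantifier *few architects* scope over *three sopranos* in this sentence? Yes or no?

The target quantifier *few architects* is part of the complex NP *the claim that the dean recommended few architects*.
A that-clause complement to a noun is an island; QR cannot cross the NP boundary.
*few architects* is confined to the island and cannot take scope over *three sopranos*.

No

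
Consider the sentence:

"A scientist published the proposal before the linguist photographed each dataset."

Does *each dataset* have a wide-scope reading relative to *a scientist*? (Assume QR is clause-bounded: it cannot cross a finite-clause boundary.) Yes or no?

No

*each dataset* occurs within the adjunct clause *before the linguist photographed each dataset*.
Adverbial clauses are not L-marked, so they are barriers for QR — the quantifier cannot escape the adjunct.
*each dataset* > *a scientist* would require crossing that boundary, which is illicit.
(Only the surface reading survives: one fixed scientist with respect to all the relevant datasets.)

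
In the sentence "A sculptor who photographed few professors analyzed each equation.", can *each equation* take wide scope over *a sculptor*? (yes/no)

Yes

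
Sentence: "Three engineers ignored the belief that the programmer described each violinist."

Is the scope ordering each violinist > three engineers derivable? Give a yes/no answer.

No

The target quantifier *each violinist* is part of the complex NP *the belief that the programmer described each violinist*.
The complex NP is opaque for QR — the quantifier is frozen inside the noun's complement.
The inverse ordering *each violinist* > *three engineers* is therefore underivable.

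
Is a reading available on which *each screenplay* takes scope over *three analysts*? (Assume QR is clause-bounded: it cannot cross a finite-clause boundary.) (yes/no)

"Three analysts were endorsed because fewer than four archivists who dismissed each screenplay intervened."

No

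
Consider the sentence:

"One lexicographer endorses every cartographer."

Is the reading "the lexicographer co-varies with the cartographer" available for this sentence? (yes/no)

Yes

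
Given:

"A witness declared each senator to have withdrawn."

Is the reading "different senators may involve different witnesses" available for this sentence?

The paraphrase describes the scope ordering *each senator* > *a witness*.
The ECM infinitive is scope-transparent — *each senator* is free to raise above *a witness*.
Ordinary QR to a clause-peripheral position gives the wide-scope LF for the lower DP.

Yes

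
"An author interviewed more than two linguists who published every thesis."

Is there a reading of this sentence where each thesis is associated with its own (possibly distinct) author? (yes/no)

No

The paraphrase describes the scope ordering *every thesis* > *an author*.
*every thesis* is embedded in the relative clause *who published every thesis* modifying *more than two linguists*.
Relative clauses block scope extraction: QR cannot target a position outside the modified NP.
So the wide-scope reading for *every thesis* is blocked.
(Only the surface reading survives: one fixed author with respect to all the relevant theses.)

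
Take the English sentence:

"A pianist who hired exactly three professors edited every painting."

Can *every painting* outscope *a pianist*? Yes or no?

Yes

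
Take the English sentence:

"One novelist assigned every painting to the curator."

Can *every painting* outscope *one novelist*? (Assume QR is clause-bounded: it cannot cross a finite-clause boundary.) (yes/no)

Yes

*every painting* is the matrix object and *one novelist* the matrix subject; the two are clausemates.
Nothing blocks QR of the lower DP to a position above the higher one, so inverse scope is available.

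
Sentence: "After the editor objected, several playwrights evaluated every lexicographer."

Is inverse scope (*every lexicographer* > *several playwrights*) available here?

Yes

Neither queried DP is inside the adjunct, so the adjunct-island constraint does not apply.
Nothing blocks QR of the lower DP to a position above the higher one, so inverse scope is available.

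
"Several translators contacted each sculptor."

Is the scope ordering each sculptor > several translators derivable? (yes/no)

Yes

*each sculptor* and *several translators* are in the same minimal clause.
No island intervenes, so both surface and inverse scope are derivable.
So *each sculptor* > *several translators* is among the available readings.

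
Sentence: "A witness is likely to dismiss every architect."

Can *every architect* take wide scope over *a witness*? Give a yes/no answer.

Yes

The matrix predicate is a raising verb, whose infinitival complement is not a scope island — *every architect* can QR into the matrix clause.
Since no island is crossed, the inverse ordering is licensed alongside surface scope.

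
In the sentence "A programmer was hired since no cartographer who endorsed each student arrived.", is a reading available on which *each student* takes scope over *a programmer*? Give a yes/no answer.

The target quantifier *each student* is part of the relative clause *who endorsed each student*, which is itself inside the adjunct *since no cartographer who endorsed each student arrived*.
Nested islands: the RC island is itself inside an adjunct island, so wide scope is doubly excluded.
Hence only narrow scope for *each student* (under *a programmer*) survives.
(Only the surface reading survives: one fixed programmer with respect to all the relevant students.)

No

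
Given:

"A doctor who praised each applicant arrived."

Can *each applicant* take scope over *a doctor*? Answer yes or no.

*each applicant* is embedded in the relative clause *who praised each applicant*.
Relative clauses block scope extraction: QR cannot target a position outside the modified NP.
The inverse ordering *each applicant* > *a doctor* is therefore underivable.

No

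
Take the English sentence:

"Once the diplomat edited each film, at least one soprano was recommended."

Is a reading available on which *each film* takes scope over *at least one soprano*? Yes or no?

*each film* sits inside the adjunct clause *once the diplomat edited each film*.
Scope out of an adjunct clause is unavailable: QR respects the adjunct-island constraint.
*each film* > *at least one soprano* would require crossing that boundary, which is illicit.

No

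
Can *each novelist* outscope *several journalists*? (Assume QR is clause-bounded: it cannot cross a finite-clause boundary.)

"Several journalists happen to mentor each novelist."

Yes

Raising constructions are monoclausal for scope purposes; *each novelist* is not separated from *several journalists* by any island.
Nothing blocks QR of the lower DP to a position above the higher one, so inverse scope is available.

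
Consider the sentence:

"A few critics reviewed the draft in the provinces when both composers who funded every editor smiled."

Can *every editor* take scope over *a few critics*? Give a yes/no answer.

*every editor* sits inside the relative clause *who funded every editor*, which is itself inside the adjunct *when both composers who funded every editor smiled*.
The quantifier would have to escape first the RC and then the adjunct — two independent island violations.
Hence only narrow scope for *every editor* (under *a few critics*) survives.

No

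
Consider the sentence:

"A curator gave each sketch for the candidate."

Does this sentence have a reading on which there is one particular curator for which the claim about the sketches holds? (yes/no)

Yes

This is the *a curator* > *each sketch* reading.
Nothing needs to raise for *a curator* > *each sketch*, so no island constraint is at stake.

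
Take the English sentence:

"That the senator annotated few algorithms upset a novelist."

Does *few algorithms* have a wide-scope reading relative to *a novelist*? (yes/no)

*few algorithms* is embedded in the sentential subject *that the senator annotated few algorithms*.
The subject-island constraint blocks QR out of a clausal subject.
The ordering *few algorithms* > *a novelist* is therefore underivable.

No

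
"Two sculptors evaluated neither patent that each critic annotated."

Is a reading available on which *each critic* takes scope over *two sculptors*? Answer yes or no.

*each critic* sits inside the relative clause *that each critic annotated* modifying *neither patent*.
Relative clauses are scope islands: a quantifier cannot QR out of a relative clause to take scope in the matrix clause.
So the wide-scope reading for *each critic* is blocked.

No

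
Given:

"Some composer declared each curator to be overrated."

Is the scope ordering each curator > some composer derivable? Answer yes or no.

Yes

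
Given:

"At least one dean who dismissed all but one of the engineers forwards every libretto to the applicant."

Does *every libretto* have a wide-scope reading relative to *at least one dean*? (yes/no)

Yes

*every libretto* sits in the matrix clause, not in the relative clause on *at least one dean*.
Nothing blocks QR of the lower DP to a position above the higher one, so inverse scope is available.
Both orderings are possible: *at least one dean* > *every libretto* and *every libretto* > *at least one dean*.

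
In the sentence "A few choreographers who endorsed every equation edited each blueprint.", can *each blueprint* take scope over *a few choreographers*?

*each blueprint* sits in the matrix clause, not in the relative clause on *a few choreographers*.
With no island boundary between them, the object can take inverse scope over the subject via ordinary QR within the clause.
So *each blueprint* > *a few choreographers* is among the available readings.

Yes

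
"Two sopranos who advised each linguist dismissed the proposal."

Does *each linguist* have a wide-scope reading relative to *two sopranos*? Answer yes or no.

*each linguist* sits inside the relative clause *who advised each linguist*.
A relative clause is a scope island — quantifier raising cannot cross its boundary.
Hence only narrow scope for *each linguist* (under *two sopranos*) survives.

No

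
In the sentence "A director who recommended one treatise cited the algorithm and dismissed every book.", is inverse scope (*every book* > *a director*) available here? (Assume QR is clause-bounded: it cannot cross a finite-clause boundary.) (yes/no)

*every book* occurs within one conjunct of the coordinate structure (*dismissed every book*).
A quantifier cannot raise out of one conjunct of a coordination across the whole coordinate structure — the CSC applies to QR.
The inverse ordering *every book* > *a director* is therefore underivable.

No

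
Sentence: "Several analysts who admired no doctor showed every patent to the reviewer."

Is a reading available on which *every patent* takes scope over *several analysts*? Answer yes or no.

*every patent* sits in the matrix clause, not in the relative clause on *several analysts*.
Clause-internal QR can adjoin the lower DP above the subject, yielding the inverse reading.

Yes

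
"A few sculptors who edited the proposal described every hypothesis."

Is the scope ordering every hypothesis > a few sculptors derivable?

Yes

*every hypothesis* is a matrix argument; only *a few sculptors* is modified by the relative clause *who edited the proposal*, so the RC island is irrelevant to the target quantifier.
No island intervenes, so both surface and inverse scope are derivable.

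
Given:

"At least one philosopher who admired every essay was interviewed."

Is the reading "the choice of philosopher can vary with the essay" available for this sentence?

No

This is the *every essay* > *at least one philosopher* reading.
The target quantifier *every essay* is part of the relative clause *who admired every essay*.
Relative clauses block scope extraction: QR cannot target a position outside the modified NP.
*every essay* is confined to the island and cannot take scope over *at least one philosopher*.
(Only the surface reading survives: one fixed philosopher with respect to all the relevant essays.)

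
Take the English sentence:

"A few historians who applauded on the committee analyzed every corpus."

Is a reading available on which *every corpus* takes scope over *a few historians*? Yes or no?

Yes

*every corpus* is a matrix argument; only *a few historians* is modified by the relative clause *who applauded on the committee*, so the RC island is irrelevant to the target quantifier.
Ordinary QR to a clause-peripheral position gives the wide-scope LF for the lower DP.
Both orderings are possible: *a few historians* > *every corpus* and *every corpus* > *a few historians*.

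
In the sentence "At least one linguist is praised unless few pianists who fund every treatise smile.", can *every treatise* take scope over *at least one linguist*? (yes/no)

No

The target quantifier *every treatise* is part of the relative clause *who fund every treatise*, which is itself inside the adjunct *unless few pianists who fund every treatise smile*.
Nested islands: the RC island is itself inside an adjunct island, so wide scope is doubly excluded.
So *every treatise* cannot raise to a position above *at least one linguist*.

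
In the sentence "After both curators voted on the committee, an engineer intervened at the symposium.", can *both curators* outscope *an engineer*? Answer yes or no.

No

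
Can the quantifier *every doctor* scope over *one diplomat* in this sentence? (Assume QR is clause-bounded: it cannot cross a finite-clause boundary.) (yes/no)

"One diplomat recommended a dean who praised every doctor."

No

The DP *every doctor* is contained in the relative clause *who praised every doctor* modifying *a dean*.
Relative clauses are scope islands: a quantifier cannot QR out of a relative clause to take scope in the matrix clause.
So *every doctor* cannot raise to a position above *one diplomat*.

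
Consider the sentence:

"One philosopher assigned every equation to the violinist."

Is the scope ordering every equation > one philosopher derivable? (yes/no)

*every equation* and *one philosopher* are in the same minimal clause.
Nothing blocks QR of the lower DP to a position above the higher one, so inverse scope is available.

Yes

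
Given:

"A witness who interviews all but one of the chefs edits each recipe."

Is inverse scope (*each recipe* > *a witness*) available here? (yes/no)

*each recipe* is a matrix argument; only *a witness* is modified by the relative clause *who interviews all but one of the chefs*, so the RC island is irrelevant to the target quantifier.
QR within a single clause is free, so the lower quantifier may take scope over the higher one.

Yes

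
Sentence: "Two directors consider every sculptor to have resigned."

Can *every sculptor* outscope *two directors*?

Yes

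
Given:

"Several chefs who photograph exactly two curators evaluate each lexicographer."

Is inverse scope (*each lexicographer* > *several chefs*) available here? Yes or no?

*each lexicographer* is a matrix argument; only *several chefs* is modified by the relative clause *who photograph exactly two curators*, so the RC island is irrelevant to the target quantifier.
Clause-internal QR can adjoin the lower DP above the subject, yielding the inverse reading.

Yes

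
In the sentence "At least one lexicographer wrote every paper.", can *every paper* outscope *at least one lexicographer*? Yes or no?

Yes

*every paper* is the matrix object and *at least one lexicographer* the matrix subject; the two are clausemates.
Clause-internal QR can adjoin the lower DP above the subject, yielding the inverse reading.
The sentence is scopally ambiguous between *at least one lexicographer* > *every paper* and *every paper* > *at least one lexicographer*.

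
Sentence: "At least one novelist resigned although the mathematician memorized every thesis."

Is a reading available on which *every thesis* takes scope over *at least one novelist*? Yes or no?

No

Structurally, *every thesis* is inside the adjunct clause *although the mathematician memorized every thesis*.
Since the clause is an adjunct (not a complement), the Adjunct Condition blocks QR across its edge.
*every thesis* > *at least one novelist* would require crossing that boundary, which is illicit.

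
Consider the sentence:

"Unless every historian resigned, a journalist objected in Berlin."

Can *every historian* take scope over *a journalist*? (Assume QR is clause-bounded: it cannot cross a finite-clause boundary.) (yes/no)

*every historian* sits inside the adjunct clause *unless every historian resigned*.
Scope out of an adjunct clause is unavailable: QR respects the adjunct-island constraint.
*every historian* > *a journalist* would require crossing that boundary, which is illicit.

No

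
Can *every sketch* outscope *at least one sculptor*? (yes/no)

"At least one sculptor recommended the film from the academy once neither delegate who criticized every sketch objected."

*every sketch* is embedded in the relative clause *who criticized every sketch*, which is itself inside the adjunct *once neither delegate who criticized every sketch objected*.
Both the relative clause and the enclosing adjunct are scope islands; QR cannot cross either.
So *every sketch* cannot raise high enough to outscope *at least one sculptor*; only the surface ordering *at least one sculptor* > *every sketch* is available.
(Only the surface reading survives: one fixed sculptor with respect to all the relevant sketches.)

No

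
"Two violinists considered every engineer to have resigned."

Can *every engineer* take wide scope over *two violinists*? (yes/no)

Yes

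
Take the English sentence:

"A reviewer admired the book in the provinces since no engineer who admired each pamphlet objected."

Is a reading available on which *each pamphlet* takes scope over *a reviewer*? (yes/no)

No

Structurally, *each pamphlet* is inside the relative clause *who admired each pamphlet*, which is itself inside the adjunct *since no engineer who admired each pamphlet objected*.
Nested islands: the RC island is itself inside an adjunct island, so wide scope is doubly excluded.
There is no licit LF on which *each pamphlet* c-commands *a reviewer*.
(Only the surface reading survives: one fixed reviewer with respect to all the relevant pamphlets.)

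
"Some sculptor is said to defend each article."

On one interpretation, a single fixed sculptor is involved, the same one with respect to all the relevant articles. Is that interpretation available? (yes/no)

The paraphrase describes the scope ordering *some sculptor* > *each article*.
Nothing needs to raise for *some sculptor* > *each article*, so no island constraint is at stake.

Yes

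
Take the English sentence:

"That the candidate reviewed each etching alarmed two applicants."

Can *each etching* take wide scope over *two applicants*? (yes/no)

No

The target quantifier *each etching* is part of the sentential subject *that the candidate reviewed each etching*.
Clausal subjects are scope islands; QR from inside the subject into the matrix is barred.
There is no licit LF on which *each etching* c-commands *two applicants*.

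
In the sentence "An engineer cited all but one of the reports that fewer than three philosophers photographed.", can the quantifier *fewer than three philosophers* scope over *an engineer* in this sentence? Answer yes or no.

No

*fewer than three philosophers* occurs within the relative clause *that fewer than three philosophers photographed* modifying *all but one of the reports*.
Relative clauses block scope extraction: QR cannot target a position outside the modified NP.
So *fewer than three philosophers* cannot raise high enough to outscope *an engineer*; only the surface ordering *an engineer* > *fewer than three philosophers* is available.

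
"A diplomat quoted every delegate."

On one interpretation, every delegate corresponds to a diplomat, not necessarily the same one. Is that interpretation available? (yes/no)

The paraphrase describes the scope ordering *every delegate* > *a diplomat*.
Both DPs are arguments of the same predicate; there is no clause or island boundary between them.
QR within a single clause is free, so the lower quantifier may take scope over the higher one.

Yes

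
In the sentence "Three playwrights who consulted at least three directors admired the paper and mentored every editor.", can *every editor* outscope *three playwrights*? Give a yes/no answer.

The target quantifier *every editor* is part of one conjunct of the coordinate structure (*mentored every editor*).
The Coordinate Structure Constraint blocks movement (including QR) out of a single conjunct.
So *every editor* cannot raise high enough to outscope *three playwrights*; only the surface ordering *three playwrights* > *every editor* is available.

No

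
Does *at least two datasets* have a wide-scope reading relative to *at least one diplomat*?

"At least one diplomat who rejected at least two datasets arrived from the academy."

No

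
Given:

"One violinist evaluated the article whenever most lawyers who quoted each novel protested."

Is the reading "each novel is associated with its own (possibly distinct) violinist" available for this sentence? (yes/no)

No

That reading corresponds to *each novel* > *one violinist*.
*each novel* is embedded in the relative clause *who quoted each novel*, which is itself inside the adjunct *whenever most lawyers who quoted each novel protested*.
Even if one barrier were somehow void, the other would still block QR.
*each novel* is confined to the island and cannot take scope over *one violinist*.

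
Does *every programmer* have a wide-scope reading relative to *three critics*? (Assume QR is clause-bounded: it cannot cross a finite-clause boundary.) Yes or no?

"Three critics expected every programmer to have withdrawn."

ECM infinitives lack a CP barrier, so *every programmer* can QR over the matrix subject *three critics*.
Clause-internal QR can adjoin the lower DP above the subject, yielding the inverse reading.
Both orderings are possible: *three critics* > *every programmer* and *every programmer* > *three critics*.

Yes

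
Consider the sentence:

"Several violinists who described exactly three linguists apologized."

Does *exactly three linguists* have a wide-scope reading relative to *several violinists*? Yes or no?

*exactly three linguists* is embedded in the relative clause *who described exactly three linguists*.
The relative clause forms an island for QR, so the quantifier is confined to the head noun's restrictor.
So *exactly three linguists* cannot raise high enough to outscope *several violinists*; only the surface ordering *several violinists* > *exactly three linguists* is available.

No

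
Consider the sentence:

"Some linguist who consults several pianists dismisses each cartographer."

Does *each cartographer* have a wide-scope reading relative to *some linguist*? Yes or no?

The relative clause *who consults several pianists* modifies *some linguist*, but *each cartographer* is not inside that relative clause — it is an argument of the matrix verb.
Ordinary QR to a clause-peripheral position gives the wide-scope LF for the lower DP.
Both orderings are possible: *some linguist* > *each cartographer* and *each cartographer* > *some linguist*.

Yes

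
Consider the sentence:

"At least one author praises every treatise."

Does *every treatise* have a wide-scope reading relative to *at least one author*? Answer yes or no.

Yes

*at least one author* and *every treatise* are co-arguments of the matrix verb, with nothing but a clause-internal boundary between them.
Clause-internal QR can adjoin the lower DP above the subject, yielding the inverse reading.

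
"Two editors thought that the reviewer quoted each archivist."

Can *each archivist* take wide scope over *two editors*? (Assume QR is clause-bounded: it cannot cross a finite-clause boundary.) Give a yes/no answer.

No

*each archivist* is embedded in the finite complement clause *that the reviewer quoted each archivist*.
With QR restricted to its own tensed clause, the embedded quantifier cannot reach a matrix scope position.
So the wide-scope reading for *each archivist* is blocked.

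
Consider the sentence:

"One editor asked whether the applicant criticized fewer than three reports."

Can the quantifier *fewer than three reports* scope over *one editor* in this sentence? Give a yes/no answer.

No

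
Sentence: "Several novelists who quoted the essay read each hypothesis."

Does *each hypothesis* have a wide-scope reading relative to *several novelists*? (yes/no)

Although the sentence contains a relative clause (*who quoted the essay*), *each hypothesis* is outside it, in the matrix VP.
Ordinary QR to a clause-peripheral position gives the wide-scope LF for the lower DP.

Yes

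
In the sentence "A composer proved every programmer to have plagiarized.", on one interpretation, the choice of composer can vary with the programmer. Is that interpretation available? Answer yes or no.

The described interpretation is the *every programmer* > *a composer* scoping.
*every programmer* is the subject of an ECM infinitive — the infinitival complement of an ECM verb is not a scope island, so *every programmer* can raise into the matrix clause.
Ordinary QR to a clause-peripheral position gives the wide-scope LF for the lower DP.

Yes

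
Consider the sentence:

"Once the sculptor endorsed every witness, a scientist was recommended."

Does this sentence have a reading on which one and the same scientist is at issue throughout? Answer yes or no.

Yes

That reading corresponds to *a scientist* > *every witness*.
Nothing needs to raise out of an island for *a scientist* > *every witness*: *a scientist* takes scope from its matrix position over the clause containing *every witness*.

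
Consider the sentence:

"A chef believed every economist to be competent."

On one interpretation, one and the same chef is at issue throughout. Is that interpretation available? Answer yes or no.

Yes

The paraphrase describes the scope ordering *a chef* > *every economist*.
That is the surface-scope ordering, which is always one of the available readings — island constraints only ever restrict inverse scope.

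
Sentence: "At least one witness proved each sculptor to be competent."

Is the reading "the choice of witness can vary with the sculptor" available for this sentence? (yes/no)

Yes

The described interpretation is the *each sculptor* > *at least one witness* scoping.
*each sculptor* is an ECM subject; ECM complements are not islands, and the embedded quantifier may take matrix scope.
Clause-internal QR can adjoin the lower DP above the subject, yielding the inverse reading.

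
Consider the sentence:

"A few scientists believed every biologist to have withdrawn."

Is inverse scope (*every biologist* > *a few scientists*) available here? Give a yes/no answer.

Yes

ECM infinitives lack a CP barrier, so *every biologist* can QR over the matrix subject *a few scientists*.
QR within a single clause is free, so the lower quantifier may take scope over the higher one.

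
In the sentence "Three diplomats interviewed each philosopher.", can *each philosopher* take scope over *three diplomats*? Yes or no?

Yes

*three diplomats* and *each philosopher* are co-arguments of the matrix verb, with nothing but a clause-internal boundary between them.
Nothing blocks QR of the lower DP to a position above the higher one, so inverse scope is available.
The sentence is scopally ambiguous between *three diplomats* > *each philosopher* and *each philosopher* > *three diplomats*.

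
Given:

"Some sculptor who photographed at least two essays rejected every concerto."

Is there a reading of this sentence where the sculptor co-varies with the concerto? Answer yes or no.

That reading corresponds to *every concerto* > *some sculptor*.
The RC *who photographed at least two essays* is an island, but *every concerto* is not inside it — it is the matrix object, a clausemate of *some sculptor*.
Since no island is crossed, the inverse ordering is licensed alongside surface scope.

Yes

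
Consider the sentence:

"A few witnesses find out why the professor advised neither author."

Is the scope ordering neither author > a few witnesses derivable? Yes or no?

The target quantifier *neither author* is part of the embedded question *why the professor advised neither author*.
Embedded questions are wh-islands: a quantifier inside an indirect question cannot QR into the matrix clause.
*neither author* is confined to the island and cannot take scope over *a few witnesses*.

No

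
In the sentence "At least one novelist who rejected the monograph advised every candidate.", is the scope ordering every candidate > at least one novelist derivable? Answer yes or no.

*every candidate* sits in the matrix clause, not in the relative clause on *at least one novelist*.
With no island boundary between them, the object can take inverse scope over the subject via ordinary QR within the clause.
Both orderings are possible: *at least one novelist* > *every candidate* and *every candidate* > *at least one novelist*.

Yes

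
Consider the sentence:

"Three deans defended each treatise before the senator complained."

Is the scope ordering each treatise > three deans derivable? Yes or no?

Yes

*each treatise* is a matrix argument; the adjunct is an island but the target quantifier is outside it.
Since no island is crossed, the inverse ordering is licensed alongside surface scope.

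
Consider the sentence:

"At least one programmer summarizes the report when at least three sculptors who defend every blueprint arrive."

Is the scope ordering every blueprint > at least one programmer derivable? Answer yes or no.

No

*every blueprint* sits inside the relative clause *who defend every blueprint*, which is itself inside the adjunct *when at least three sculptors who defend every blueprint arrive*.
The quantifier would have to escape first the RC and then the adjunct — two independent island violations.
There is no licit LF on which *every blueprint* c-commands *at least one programmer*.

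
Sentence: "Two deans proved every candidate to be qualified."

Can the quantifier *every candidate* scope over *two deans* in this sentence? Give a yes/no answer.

Yes

ECM infinitives lack a CP barrier, so *every candidate* can QR over the matrix subject *two deans*.
Ordinary QR to a clause-peripheral position gives the wide-scope LF for the lower DP.
Both orderings are possible: *two deans* > *every candidate* and *every candidate* > *two deans*.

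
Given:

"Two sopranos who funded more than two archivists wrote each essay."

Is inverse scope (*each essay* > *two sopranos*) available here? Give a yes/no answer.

The relative clause *who funded more than two archivists* modifies *two sopranos*, but *each essay* is not inside that relative clause — it is an argument of the matrix verb.
QR within a single clause is free, so the lower quantifier may take scope over the higher one.
The sentence is scopally ambiguous between *two sopranos* > *each essay* and *each essay* > *two sopranos*.

Yes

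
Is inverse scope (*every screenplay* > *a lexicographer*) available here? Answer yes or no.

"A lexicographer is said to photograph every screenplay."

*every screenplay* is inside a raising infinitive, which is transparent to QR (no CP barrier), so it behaves as a matrix argument.
No island intervenes, so both surface and inverse scope are derivable.
Both orderings are possible: *a lexicographer* > *every screenplay* and *every screenplay* > *a lexicographer*.

Yes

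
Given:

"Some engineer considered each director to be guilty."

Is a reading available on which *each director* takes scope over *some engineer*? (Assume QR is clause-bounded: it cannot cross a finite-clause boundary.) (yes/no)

Yes

This is an ECM construction: *each director* is the infinitival subject, Case-marked by the matrix verb, and the infinitive is transparent for QR.
Ordinary QR to a clause-peripheral position gives the wide-scope LF for the lower DP.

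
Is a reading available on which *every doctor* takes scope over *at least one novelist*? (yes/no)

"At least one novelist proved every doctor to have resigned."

Yes

*every doctor* is the subject of an ECM infinitive — the infinitival complement of an ECM verb is not a scope island, so *every doctor* can raise into the matrix clause.
Ordinary QR to a clause-peripheral position gives the wide-scope LF for the lower DP.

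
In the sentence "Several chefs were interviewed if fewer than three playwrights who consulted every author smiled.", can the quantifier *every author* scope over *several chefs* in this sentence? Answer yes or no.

No

Structurally, *every author* is inside the relative clause *who consulted every author*, which is itself inside the adjunct *if fewer than three playwrights who consulted every author smiled*.
Two island boundaries intervene — the relative clause and the adjunct. Either alone would block QR.
*every author* > *several chefs* would require crossing that boundary, which is illicit.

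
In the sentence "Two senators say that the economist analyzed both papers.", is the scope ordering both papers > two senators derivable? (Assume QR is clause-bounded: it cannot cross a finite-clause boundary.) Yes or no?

No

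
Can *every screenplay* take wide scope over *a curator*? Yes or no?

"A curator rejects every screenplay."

Yes

Both DPs are arguments of the same predicate; there is no clause or island boundary between them.
No island intervenes, so both surface and inverse scope are derivable.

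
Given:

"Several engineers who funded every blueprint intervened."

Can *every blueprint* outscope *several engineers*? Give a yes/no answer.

The DP *every blueprint* is contained in the relative clause *who funded every blueprint*.
Quantifiers inside a relative clause are trapped there; the RC boundary blocks QR.
So *every blueprint* cannot raise to a position above *several engineers*.

No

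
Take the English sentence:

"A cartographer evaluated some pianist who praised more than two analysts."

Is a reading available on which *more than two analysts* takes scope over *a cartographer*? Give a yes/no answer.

No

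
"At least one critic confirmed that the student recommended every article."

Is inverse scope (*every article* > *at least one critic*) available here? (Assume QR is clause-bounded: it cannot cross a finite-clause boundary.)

*every article* sits inside the finite complement clause *that the student recommended every article*.
Given the clause-boundedness assumption, QR cannot cross the finite CP into the matrix.
So *every article* cannot raise high enough to outscope *at least one critic*; only the surface ordering *at least one critic* > *every article* is available.

No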